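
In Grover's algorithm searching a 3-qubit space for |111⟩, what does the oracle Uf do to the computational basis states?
Uf|x⟩ = -|x⟩ if x = 111, else |x⟩ (phase flip on target)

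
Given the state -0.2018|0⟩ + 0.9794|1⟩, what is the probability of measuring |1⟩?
0.9592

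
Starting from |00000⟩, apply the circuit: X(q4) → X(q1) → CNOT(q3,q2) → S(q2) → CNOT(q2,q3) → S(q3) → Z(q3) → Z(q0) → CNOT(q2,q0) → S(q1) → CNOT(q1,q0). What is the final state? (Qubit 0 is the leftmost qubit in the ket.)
i|11001⟩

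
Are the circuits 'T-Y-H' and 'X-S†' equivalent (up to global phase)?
No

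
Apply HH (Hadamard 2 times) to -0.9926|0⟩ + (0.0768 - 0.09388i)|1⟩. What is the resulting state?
-0.9926|0⟩ + (0.0768 - 0.09388i)|1⟩

H² = I, so an even number of Hadamards cancels: H^2 = I and the state is unchanged.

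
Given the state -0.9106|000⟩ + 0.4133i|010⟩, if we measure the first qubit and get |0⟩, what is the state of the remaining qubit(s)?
-0.9106|00⟩ + 0.4133i|10⟩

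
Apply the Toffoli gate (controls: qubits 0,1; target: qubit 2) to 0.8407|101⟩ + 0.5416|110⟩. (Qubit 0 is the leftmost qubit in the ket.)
0.8407|101⟩ + 0.5416|111⟩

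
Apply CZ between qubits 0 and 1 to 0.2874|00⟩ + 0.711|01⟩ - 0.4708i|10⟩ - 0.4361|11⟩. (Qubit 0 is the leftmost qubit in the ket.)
0.2874|00⟩ + 0.711|01⟩ - 0.4708i|10⟩ + 0.4361|11⟩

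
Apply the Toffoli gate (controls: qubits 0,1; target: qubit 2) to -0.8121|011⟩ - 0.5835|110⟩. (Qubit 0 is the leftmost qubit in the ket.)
-0.8121|011⟩ - 0.5835|111⟩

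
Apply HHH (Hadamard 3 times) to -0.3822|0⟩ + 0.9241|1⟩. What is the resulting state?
0.3832|0⟩ - 0.9237|1⟩

H² = I, so H^3 = H: a single Hadamard. With (a, b) = (-0.3822, 0.9241), H gives ((a + b)/√2, (a − b)/√2) = (0.3832, -0.9237).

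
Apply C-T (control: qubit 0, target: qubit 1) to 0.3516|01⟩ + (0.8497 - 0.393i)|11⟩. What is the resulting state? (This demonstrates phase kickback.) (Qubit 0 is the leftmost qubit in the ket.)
0.3516|01⟩ + (0.8787 + 0.3229i)|11⟩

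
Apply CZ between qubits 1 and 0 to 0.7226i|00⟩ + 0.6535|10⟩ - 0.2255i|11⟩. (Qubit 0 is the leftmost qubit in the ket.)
0.7226i|00⟩ + 0.6535|10⟩ + 0.2255i|11⟩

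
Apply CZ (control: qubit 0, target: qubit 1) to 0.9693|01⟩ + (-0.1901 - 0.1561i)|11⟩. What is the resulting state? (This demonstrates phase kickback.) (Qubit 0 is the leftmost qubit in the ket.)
0.9693|01⟩ + (0.1901 + 0.1561i)|11⟩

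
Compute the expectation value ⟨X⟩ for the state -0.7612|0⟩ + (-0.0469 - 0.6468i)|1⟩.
0.0714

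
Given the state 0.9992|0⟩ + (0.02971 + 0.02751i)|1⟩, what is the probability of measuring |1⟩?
0.001639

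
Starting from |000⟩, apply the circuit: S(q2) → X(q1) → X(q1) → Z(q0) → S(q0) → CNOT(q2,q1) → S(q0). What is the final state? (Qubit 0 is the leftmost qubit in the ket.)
|000⟩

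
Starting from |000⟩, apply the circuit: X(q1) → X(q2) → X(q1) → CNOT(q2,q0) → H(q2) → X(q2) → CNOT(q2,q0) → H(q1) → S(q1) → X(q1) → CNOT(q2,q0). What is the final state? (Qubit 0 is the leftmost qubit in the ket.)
-(1/2)i|100⟩ + (1/2)i|101⟩ - 1/2|110⟩ + 1/2|111⟩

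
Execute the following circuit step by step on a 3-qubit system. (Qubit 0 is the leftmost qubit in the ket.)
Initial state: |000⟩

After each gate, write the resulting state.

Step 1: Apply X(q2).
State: |001⟩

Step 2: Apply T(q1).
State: |001⟩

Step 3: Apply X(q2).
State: |000⟩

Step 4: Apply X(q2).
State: |001⟩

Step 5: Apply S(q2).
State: i|001⟩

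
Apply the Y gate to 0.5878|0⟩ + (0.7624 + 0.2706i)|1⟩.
(0.2706 - 0.7624i)|0⟩ + 0.5878i|1⟩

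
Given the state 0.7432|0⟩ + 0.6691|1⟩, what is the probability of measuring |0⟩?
0.5523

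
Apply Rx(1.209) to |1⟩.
-0.5684i|0⟩ + 0.8228|1⟩

Rx(1.209) = [[cos(θ/2), −i·sin(θ/2)], [−i·sin(θ/2), cos(θ/2)]]; θ = 1.209, cos(θ/2) ≈ 0.822786, sin(θ/2) ≈ 0.568351.
With a = amp(|0⟩) = 0 and b = amp(|1⟩) = 1:
new amp(|0⟩) = (0.822786)·a + (-0.568351i)·b = -0.5684i
new amp(|1⟩) = (-0.568351i)·a + (0.822786)·b = 0.8228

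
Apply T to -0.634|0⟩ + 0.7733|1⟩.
-0.634|0⟩ + (0.5468 + 0.5468i)|1⟩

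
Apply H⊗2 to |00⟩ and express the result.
1/2|00⟩ + 1/2|01⟩ + 1/2|10⟩ + 1/2|11⟩

H⊗2 gives amp(|y⟩) = (1/2) Σ_x (−1)^(x·y) amp(|x⟩), where x·y is the number of positions in which both x and y have a 1.
|00⟩: (1)/2 = 1/2
|01⟩: (1)/2 = 1/2
|10⟩: (1)/2 = 1/2
|11⟩: (1)/2 = 1/2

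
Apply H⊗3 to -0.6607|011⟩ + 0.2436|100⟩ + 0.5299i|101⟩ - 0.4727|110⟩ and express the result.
(-0.3146 + 0.1873i)|000⟩ + (0.1526 - 0.1873i)|001⟩ + (0.4868 + 0.1873i)|010⟩ + (0.01966 - 0.1873i)|011⟩ + (-0.1526 - 0.1873i)|100⟩ + (0.3146 + 0.1873i)|101⟩ + (-0.01966 - 0.1873i)|110⟩ + (-0.4868 + 0.1873i)|111⟩

H⊗3 gives amp(|y⟩) = (1/2√2) Σ_x (−1)^(x·y) amp(|x⟩), where x·y is the number of positions in which both x and y have a 1.
|000⟩: (-0.6607 + 0.2436 + 0.5299i - 0.4727)/(2√2) = (-0.3146 + 0.1873i)
|001⟩: (0.6607 + 0.2436 - 0.5299i - 0.4727)/(2√2) = (0.1526 - 0.1873i)
|010⟩: (0.6607 + 0.2436 + 0.5299i + 0.4727)/(2√2) = (0.4868 + 0.1873i)
|011⟩: (-0.6607 + 0.2436 - 0.5299i + 0.4727)/(2√2) = (0.01966 - 0.1873i)
|100⟩: (-0.6607 - 0.2436 - 0.5299i + 0.4727)/(2√2) = (-0.1526 - 0.1873i)
|101⟩: (0.6607 - 0.2436 + 0.5299i + 0.4727)/(2√2) = (0.3146 + 0.1873i)
|110⟩: (0.6607 - 0.2436 - 0.5299i - 0.4727)/(2√2) = (-0.01966 - 0.1873i)
|111⟩: (-0.6607 - 0.2436 + 0.5299i - 0.4727)/(2√2) = (-0.4868 + 0.1873i)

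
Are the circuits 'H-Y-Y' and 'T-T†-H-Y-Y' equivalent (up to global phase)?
Yes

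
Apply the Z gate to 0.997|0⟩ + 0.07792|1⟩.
0.997|0⟩ - 0.07792|1⟩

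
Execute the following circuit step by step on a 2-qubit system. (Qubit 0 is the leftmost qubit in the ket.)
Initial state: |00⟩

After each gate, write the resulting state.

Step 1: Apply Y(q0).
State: i|10⟩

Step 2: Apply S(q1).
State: i|10⟩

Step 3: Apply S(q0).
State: -|10⟩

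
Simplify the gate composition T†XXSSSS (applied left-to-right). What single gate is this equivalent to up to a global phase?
T†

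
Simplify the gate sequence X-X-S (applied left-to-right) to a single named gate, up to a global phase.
S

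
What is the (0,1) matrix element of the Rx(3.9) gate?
-0.929i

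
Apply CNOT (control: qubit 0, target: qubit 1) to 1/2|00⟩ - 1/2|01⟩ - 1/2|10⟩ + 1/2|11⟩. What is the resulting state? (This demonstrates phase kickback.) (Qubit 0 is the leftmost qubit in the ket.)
1/2|00⟩ - 1/2|01⟩ + 1/2|10⟩ - 1/2|11⟩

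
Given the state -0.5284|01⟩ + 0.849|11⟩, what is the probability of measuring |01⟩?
0.2792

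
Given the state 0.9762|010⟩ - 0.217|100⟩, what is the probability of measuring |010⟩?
0.953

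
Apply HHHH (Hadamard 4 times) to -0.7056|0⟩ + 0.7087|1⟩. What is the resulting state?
-0.7056|0⟩ + 0.7087|1⟩

H² = I, so an even number of Hadamards cancels: H^4 = I and the state is unchanged.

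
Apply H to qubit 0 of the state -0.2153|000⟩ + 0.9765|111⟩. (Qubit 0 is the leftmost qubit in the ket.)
-0.1522|000⟩ + 0.6905|011⟩ - 0.1522|100⟩ - 0.6905|111⟩

H on qubit 0 mixes each pair of kets that differ only in qubit 0: amplitudes (a, b) of (|…0…⟩, |…1…⟩) become ((a + b)/√2, (a − b)/√2). Kets absent from the input have amplitude 0.
(|000⟩, |100⟩): (a, b) = (-0.2153, 0) → (-0.1522, -0.1522)
(|011⟩, |111⟩): (a, b) = (0, 0.9765) → (0.6905, -0.6905)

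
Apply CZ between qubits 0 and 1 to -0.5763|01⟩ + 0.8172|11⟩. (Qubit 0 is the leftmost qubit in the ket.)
-0.5763|01⟩ - 0.8172|11⟩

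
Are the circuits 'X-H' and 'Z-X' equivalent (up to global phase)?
No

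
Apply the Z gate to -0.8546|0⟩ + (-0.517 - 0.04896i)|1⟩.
-0.8546|0⟩ + (0.517 + 0.04896i)|1⟩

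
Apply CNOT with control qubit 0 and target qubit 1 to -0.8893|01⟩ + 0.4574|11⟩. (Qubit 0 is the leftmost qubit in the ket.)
-0.8893|01⟩ + 0.4574|10⟩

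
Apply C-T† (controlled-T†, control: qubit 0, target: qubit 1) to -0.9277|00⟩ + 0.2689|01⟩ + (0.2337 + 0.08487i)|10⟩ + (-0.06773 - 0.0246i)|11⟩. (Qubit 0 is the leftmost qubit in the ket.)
-0.9277|00⟩ + 0.2689|01⟩ + (0.2337 + 0.08487i)|10⟩ + (-0.06529 + 0.0305i)|11⟩

C-T† leaves the control-|0⟩ kets |00⟩, |01⟩ unchanged and applies T† to qubit 1 on the control-|1⟩ pair (|10⟩, |11⟩).
T† = [[1, 0], [0, (1/√2 - (1/√2)i)]].
With a = amp(|10⟩) = (0.2337 + 0.08487i) and b = amp(|11⟩) = (-0.06773 - 0.0246i):
new amp(|10⟩) = (1)·a = (0.2337 + 0.08487i)
new amp(|11⟩) = (1/√2 - (1/√2)i)·b = (-0.06529 + 0.0305i)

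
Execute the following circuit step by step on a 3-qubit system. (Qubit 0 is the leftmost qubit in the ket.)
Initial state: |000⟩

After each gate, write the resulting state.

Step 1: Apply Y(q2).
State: i|001⟩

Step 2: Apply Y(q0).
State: -|101⟩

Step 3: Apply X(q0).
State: -|001⟩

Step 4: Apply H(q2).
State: -1/√2|000⟩ + 1/√2|001⟩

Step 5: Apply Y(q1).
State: -(1/√2)i|010⟩ + (1/√2)i|011⟩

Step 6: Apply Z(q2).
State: -(1/√2)i|010⟩ - (1/√2)i|011⟩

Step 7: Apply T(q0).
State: -(1/√2)i|010⟩ - (1/√2)i|011⟩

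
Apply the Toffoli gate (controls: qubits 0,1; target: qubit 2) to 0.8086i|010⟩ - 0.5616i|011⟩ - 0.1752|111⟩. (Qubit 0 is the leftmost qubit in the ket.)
0.8086i|010⟩ - 0.5616i|011⟩ - 0.1752|110⟩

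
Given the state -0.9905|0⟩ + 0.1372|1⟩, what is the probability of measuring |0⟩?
0.9811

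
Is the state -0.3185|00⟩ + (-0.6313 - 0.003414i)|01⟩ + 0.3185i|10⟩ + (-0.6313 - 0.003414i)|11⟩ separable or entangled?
Entangled

Writing the state as a|00⟩ + b|01⟩ + c|10⟩ + d|11⟩, it is a product state iff ad − bc = 0.
Here (a, b, c, d) = (-0.3185, (-0.6313 - 0.003414i), 0.3185i, (-0.6313 - 0.003414i)): ad − bc = (-0.3185)(-0.6313 - 0.003414i) − (-0.6313 - 0.003414i)(0.3185i) = (0.2 + 0.2022i) ≠ 0, so the state is entangled.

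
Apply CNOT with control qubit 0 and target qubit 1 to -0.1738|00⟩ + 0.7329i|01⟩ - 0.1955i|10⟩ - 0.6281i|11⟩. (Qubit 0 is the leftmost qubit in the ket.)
-0.1738|00⟩ + 0.7329i|01⟩ - 0.6281i|10⟩ - 0.1955i|11⟩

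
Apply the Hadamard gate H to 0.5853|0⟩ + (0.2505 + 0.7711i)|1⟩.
(0.591 + 0.5453i)|0⟩ + (0.2367 - 0.5453i)|1⟩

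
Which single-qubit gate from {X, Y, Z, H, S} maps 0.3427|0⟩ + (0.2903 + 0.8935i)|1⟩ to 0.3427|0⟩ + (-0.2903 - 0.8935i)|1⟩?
Z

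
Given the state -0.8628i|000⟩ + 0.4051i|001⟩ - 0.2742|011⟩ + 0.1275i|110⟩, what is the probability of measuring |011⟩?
0.07519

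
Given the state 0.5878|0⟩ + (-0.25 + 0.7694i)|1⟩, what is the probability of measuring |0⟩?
0.3455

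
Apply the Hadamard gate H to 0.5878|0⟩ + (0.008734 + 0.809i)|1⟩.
(0.4218 + 0.572i)|0⟩ + (0.4095 - 0.572i)|1⟩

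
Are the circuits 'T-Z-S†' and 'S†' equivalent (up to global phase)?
No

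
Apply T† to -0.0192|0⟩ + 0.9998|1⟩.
-0.0192|0⟩ + (0.707 - 0.707i)|1⟩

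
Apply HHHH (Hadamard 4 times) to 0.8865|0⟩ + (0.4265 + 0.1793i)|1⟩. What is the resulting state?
0.8865|0⟩ + (0.4265 + 0.1793i)|1⟩

H² = I, so an even number of Hadamards cancels: H^4 = I and the state is unchanged.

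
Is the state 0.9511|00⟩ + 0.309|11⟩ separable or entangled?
Entangled

Writing the state as a|00⟩ + b|01⟩ + c|10⟩ + d|11⟩, it is a product state iff ad − bc = 0.
Here (a, b, c, d) = (0.9511, 0, 0, 0.309): ad − bc = (0.9511)(0.309) − (0)(0) = 0.2939 ≠ 0, so the state is entangled.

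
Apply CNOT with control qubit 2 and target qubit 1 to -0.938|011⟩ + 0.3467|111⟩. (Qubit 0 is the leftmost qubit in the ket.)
-0.938|001⟩ + 0.3467|101⟩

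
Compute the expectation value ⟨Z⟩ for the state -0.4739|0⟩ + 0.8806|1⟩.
-0.5509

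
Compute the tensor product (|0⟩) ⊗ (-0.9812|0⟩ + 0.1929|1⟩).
-0.9812|00⟩ + 0.1929|01⟩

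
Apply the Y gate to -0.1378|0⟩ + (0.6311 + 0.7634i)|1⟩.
(0.7634 - 0.6311i)|0⟩ - 0.1378i|1⟩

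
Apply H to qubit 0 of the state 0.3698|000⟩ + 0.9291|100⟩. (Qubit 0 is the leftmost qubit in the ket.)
0.9185|000⟩ - 0.3955|100⟩

H on qubit 0 mixes each pair of kets that differ only in qubit 0: amplitudes (a, b) of (|…0…⟩, |…1…⟩) become ((a + b)/√2, (a − b)/√2). Kets absent from the input have amplitude 0.
(|000⟩, |100⟩): (a, b) = (0.3698, 0.9291) → (0.9185, -0.3955)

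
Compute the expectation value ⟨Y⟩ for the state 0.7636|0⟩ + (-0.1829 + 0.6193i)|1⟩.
0.9458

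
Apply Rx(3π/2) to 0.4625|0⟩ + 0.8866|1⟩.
(-0.327 - 0.6269i)|0⟩ + (-0.6269 - 0.327i)|1⟩

Rx(3π/2) = [[cos(θ/2), −i·sin(θ/2)], [−i·sin(θ/2), cos(θ/2)]]; θ = 3π/2, cos(θ/2) ≈ -0.707107, sin(θ/2) ≈ 0.707107.
With a = amp(|0⟩) = 0.4625 and b = amp(|1⟩) = 0.8866:
new amp(|0⟩) = (-0.707107)·a + (-0.707107i)·b = (-0.327 - 0.6269i)
new amp(|1⟩) = (-0.707107i)·a + (-0.707107)·b = (-0.6269 - 0.327i)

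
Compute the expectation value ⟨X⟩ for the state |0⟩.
0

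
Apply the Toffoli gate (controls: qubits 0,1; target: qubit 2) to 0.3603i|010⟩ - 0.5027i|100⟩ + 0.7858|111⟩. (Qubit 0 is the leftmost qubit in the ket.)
0.3603i|010⟩ - 0.5027i|100⟩ + 0.7858|110⟩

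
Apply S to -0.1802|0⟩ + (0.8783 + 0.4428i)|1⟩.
-0.1802|0⟩ + (-0.4428 + 0.8783i)|1⟩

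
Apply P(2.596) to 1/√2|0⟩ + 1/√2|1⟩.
1/√2|0⟩ + (-0.6044 + 0.3669i)|1⟩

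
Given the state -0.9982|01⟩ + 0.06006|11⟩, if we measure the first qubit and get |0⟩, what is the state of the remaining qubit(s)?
-|1⟩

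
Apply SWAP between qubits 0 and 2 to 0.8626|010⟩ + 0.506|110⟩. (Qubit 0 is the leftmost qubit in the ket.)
0.8626|010⟩ + 0.506|011⟩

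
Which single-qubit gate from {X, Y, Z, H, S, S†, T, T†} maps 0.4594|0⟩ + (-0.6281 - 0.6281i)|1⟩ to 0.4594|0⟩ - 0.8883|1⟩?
T†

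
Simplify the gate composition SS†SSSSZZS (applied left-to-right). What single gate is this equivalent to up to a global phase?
S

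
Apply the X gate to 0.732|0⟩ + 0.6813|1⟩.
0.6813|0⟩ + 0.732|1⟩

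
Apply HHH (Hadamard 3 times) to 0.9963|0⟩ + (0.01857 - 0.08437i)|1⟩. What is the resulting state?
(0.7176 - 0.05966i)|0⟩ + (0.6914 + 0.05966i)|1⟩

H² = I, so H^3 = H: a single Hadamard. With (a, b) = (0.9963, (0.01857 - 0.08437i)), H gives ((a + b)/√2, (a − b)/√2) = ((0.7176 - 0.05966i), (0.6914 + 0.05966i)).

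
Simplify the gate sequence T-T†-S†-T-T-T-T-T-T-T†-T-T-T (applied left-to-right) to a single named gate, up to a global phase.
S†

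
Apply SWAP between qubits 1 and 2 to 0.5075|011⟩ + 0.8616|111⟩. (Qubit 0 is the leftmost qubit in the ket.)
0.5075|011⟩ + 0.8616|111⟩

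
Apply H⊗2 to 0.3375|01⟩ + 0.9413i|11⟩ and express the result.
(0.1688 + 0.4707i)|00⟩ + (-0.1688 - 0.4707i)|01⟩ + (0.1688 - 0.4707i)|10⟩ + (-0.1688 + 0.4707i)|11⟩

H⊗2 gives amp(|y⟩) = (1/2) Σ_x (−1)^(x·y) amp(|x⟩), where x·y is the number of positions in which both x and y have a 1.
|00⟩: (0.3375 + 0.9413i)/2 = (0.1688 + 0.4707i)
|01⟩: (-0.3375 - 0.9413i)/2 = (-0.1688 - 0.4707i)
|10⟩: (0.3375 - 0.9413i)/2 = (0.1688 - 0.4707i)
|11⟩: (-0.3375 + 0.9413i)/2 = (-0.1688 + 0.4707i)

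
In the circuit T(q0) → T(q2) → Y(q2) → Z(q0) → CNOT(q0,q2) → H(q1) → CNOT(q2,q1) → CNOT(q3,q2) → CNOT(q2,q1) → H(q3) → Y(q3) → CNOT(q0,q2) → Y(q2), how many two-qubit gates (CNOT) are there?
5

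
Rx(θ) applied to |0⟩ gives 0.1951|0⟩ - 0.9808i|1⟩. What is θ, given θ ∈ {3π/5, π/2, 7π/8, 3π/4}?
7π/8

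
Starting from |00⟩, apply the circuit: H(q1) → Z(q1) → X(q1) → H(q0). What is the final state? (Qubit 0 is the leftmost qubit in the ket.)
-1/2|00⟩ + 1/2|01⟩ - 1/2|10⟩ + 1/2|11⟩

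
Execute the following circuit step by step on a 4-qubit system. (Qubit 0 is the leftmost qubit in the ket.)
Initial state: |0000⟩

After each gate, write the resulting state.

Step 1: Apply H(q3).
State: 1/√2|0000⟩ + 1/√2|0001⟩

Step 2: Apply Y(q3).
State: -(1/√2)i|0000⟩ + (1/√2)i|0001⟩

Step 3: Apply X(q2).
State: -(1/√2)i|0010⟩ + (1/√2)i|0011⟩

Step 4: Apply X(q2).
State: -(1/√2)i|0000⟩ + (1/√2)i|0001⟩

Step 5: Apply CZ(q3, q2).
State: -(1/√2)i|0000⟩ + (1/√2)i|0001⟩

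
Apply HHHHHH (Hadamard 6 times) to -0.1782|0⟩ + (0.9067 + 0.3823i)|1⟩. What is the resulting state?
-0.1782|0⟩ + (0.9067 + 0.3823i)|1⟩

H² = I, so an even number of Hadamards cancels: H^6 = I and the state is unchanged.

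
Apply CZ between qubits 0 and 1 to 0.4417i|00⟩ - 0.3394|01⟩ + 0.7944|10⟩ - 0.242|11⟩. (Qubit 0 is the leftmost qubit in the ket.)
0.4417i|00⟩ - 0.3394|01⟩ + 0.7944|10⟩ + 0.242|11⟩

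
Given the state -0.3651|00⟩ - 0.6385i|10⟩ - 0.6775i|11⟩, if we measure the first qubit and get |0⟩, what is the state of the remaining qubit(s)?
-|0⟩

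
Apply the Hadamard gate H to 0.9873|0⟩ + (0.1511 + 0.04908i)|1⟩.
(0.805 + 0.0347i)|0⟩ + (0.5913 - 0.0347i)|1⟩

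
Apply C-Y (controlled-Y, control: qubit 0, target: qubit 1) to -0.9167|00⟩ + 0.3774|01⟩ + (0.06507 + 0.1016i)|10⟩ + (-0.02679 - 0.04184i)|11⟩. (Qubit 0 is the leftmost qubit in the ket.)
-0.9167|00⟩ + 0.3774|01⟩ + (-0.04184 + 0.02679i)|10⟩ + (-0.1016 + 0.06507i)|11⟩

C-Y leaves the control-|0⟩ kets |00⟩, |01⟩ unchanged and applies Y to qubit 1 on the control-|1⟩ pair (|10⟩, |11⟩).
Y = [[0, -i], [i, 0]].
With a = amp(|10⟩) = (0.06507 + 0.1016i) and b = amp(|11⟩) = (-0.02679 - 0.04184i):
new amp(|10⟩) = (-i)·b = (-0.04184 + 0.02679i)
new amp(|11⟩) = (i)·a = (-0.1016 + 0.06507i)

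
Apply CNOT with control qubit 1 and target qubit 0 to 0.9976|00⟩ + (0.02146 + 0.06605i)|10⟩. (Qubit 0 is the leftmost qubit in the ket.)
0.9976|00⟩ + (0.02146 + 0.06605i)|10⟩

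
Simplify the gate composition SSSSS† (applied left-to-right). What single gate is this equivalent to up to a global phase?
S†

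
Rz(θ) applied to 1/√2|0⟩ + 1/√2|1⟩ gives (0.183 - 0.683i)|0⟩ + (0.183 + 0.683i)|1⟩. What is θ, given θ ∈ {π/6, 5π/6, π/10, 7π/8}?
5π/6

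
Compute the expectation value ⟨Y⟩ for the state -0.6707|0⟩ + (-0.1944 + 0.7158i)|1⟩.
-0.9602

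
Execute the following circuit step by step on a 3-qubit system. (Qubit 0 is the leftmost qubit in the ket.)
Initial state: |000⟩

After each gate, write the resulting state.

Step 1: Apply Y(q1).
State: i|010⟩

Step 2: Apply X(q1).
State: i|000⟩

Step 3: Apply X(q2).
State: i|001⟩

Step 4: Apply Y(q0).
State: -|101⟩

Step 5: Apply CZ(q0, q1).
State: -|101⟩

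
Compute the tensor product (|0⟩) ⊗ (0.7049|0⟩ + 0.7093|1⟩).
0.7049|00⟩ + 0.7093|01⟩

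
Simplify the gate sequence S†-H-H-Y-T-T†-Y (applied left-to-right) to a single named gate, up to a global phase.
S†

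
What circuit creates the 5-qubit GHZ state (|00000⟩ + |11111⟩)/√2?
H(q0) → CNOT(q0,q1) → CNOT(q0,q2) → CNOT(q0,q3) → CNOT(q0,q4)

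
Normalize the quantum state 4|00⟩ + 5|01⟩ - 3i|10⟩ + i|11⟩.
0.5601|00⟩ + 0.7001|01⟩ - 0.4201i|10⟩ + 0.14i|11⟩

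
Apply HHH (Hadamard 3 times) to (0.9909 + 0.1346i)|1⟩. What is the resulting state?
(0.7007 + 0.09518i)|0⟩ + (-0.7007 - 0.09518i)|1⟩

H² = I, so H^3 = H: a single Hadamard. With (a, b) = (0, (0.9909 + 0.1346i)), H gives ((a + b)/√2, (a − b)/√2) = ((0.7007 + 0.09518i), (-0.7007 - 0.09518i)).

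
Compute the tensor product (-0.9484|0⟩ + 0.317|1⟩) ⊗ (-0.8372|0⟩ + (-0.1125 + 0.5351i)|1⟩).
0.794|00⟩ + (0.1067 - 0.5075i)|01⟩ - 0.2654|10⟩ + (-0.03566 + 0.1696i)|11⟩

amp(|b₁b₂…⟩) = product of the factor amplitudes for bits b₁, b₂, …; only kets whose every factor amplitude is nonzero survive.
|00⟩: (-0.9484)(-0.8372) = 0.794
|01⟩: (-0.9484)(-0.1125 + 0.5351i) = (0.1067 - 0.5075i)
|10⟩: (0.317)(-0.8372) = -0.2654
|11⟩: (0.317)(-0.1125 + 0.5351i) = (-0.03566 + 0.1696i)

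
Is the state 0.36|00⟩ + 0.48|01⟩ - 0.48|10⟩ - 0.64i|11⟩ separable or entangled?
Entangled

Writing the state as a|00⟩ + b|01⟩ + c|10⟩ + d|11⟩, it is a product state iff ad − bc = 0.
Here (a, b, c, d) = (0.36, 0.48, -0.48, -0.64i): ad − bc = (0.36)(-0.64i) − (0.48)(-0.48) = (0.2304 - 0.2304i) ≠ 0, so the state is entangled.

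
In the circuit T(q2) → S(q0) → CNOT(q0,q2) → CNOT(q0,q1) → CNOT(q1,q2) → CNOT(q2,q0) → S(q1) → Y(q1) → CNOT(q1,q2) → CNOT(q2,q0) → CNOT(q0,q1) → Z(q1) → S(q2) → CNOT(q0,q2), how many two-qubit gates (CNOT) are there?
8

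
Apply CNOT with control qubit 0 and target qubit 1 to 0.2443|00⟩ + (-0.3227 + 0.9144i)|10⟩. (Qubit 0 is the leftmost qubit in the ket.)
0.2443|00⟩ + (-0.3227 + 0.9144i)|11⟩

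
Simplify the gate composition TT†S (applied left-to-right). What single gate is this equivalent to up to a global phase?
S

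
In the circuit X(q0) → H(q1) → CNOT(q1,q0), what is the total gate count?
3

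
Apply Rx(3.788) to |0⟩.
-0.3176|0⟩ - 0.9482i|1⟩

Rx(3.788) = [[cos(θ/2), −i·sin(θ/2)], [−i·sin(θ/2), cos(θ/2)]]; θ = 3.788, cos(θ/2) ≈ -0.317606, sin(θ/2) ≈ 0.948223.
With a = amp(|0⟩) = 1 and b = amp(|1⟩) = 0:
new amp(|0⟩) = (-0.317606)·a + (-0.948223i)·b = -0.3176
new amp(|1⟩) = (-0.948223i)·a + (-0.317606)·b = -0.9482i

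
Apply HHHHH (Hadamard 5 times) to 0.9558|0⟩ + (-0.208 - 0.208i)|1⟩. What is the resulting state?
(0.5288 - 0.1471i)|0⟩ + (0.8229 + 0.1471i)|1⟩

H² = I, so H^5 = H: a single Hadamard. With (a, b) = (0.9558, (-0.208 - 0.208i)), H gives ((a + b)/√2, (a − b)/√2) = ((0.5288 - 0.1471i), (0.8229 + 0.1471i)).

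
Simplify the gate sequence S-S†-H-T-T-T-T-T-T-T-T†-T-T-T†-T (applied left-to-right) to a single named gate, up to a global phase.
H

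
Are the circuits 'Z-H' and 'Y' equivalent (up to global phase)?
No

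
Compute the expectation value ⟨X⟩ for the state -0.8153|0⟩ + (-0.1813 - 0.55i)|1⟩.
0.2956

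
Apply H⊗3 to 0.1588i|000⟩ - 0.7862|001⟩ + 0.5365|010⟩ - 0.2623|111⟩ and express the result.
(-0.181 + 0.05614i)|000⟩ + (0.5604 + 0.05614i)|001⟩ + (-0.3749 + 0.05614i)|010⟩ + (-0.004455 + 0.05614i)|011⟩ + (0.004455 + 0.05614i)|100⟩ + (0.3749 + 0.05614i)|101⟩ + (-0.5604 + 0.05614i)|110⟩ + (0.181 + 0.05614i)|111⟩

H⊗3 gives amp(|y⟩) = (1/2√2) Σ_x (−1)^(x·y) amp(|x⟩), where x·y is the number of positions in which both x and y have a 1.
|000⟩: (0.1588i - 0.7862 + 0.5365 - 0.2623)/(2√2) = (-0.181 + 0.05614i)
|001⟩: (0.1588i + 0.7862 + 0.5365 + 0.2623)/(2√2) = (0.5604 + 0.05614i)
|010⟩: (0.1588i - 0.7862 - 0.5365 + 0.2623)/(2√2) = (-0.3749 + 0.05614i)
|011⟩: (0.1588i + 0.7862 - 0.5365 - 0.2623)/(2√2) = (-0.004455 + 0.05614i)
|100⟩: (0.1588i - 0.7862 + 0.5365 + 0.2623)/(2√2) = (0.004455 + 0.05614i)
|101⟩: (0.1588i + 0.7862 + 0.5365 - 0.2623)/(2√2) = (0.3749 + 0.05614i)
|110⟩: (0.1588i - 0.7862 - 0.5365 - 0.2623)/(2√2) = (-0.5604 + 0.05614i)
|111⟩: (0.1588i + 0.7862 - 0.5365 + 0.2623)/(2√2) = (0.181 + 0.05614i)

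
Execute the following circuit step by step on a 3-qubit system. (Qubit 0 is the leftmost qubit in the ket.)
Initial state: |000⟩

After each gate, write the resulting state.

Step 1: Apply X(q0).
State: |100⟩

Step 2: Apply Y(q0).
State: -i|000⟩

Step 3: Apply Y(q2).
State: |001⟩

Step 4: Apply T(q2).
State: (1/√2 + (1/√2)i)|001⟩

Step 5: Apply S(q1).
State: (1/√2 + (1/√2)i)|001⟩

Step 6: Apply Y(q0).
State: (-1/√2 + (1/√2)i)|101⟩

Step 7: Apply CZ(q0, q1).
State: (-1/√2 + (1/√2)i)|101⟩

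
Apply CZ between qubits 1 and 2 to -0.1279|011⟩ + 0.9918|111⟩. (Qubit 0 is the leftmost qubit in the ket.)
0.1279|011⟩ - 0.9918|111⟩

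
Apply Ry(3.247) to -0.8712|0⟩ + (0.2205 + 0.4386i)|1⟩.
(-0.1743 - 0.438i)|0⟩ + (-0.8816 - 0.02311i)|1⟩

Ry(3.247) = [[cos(θ/2), −sin(θ/2)], [sin(θ/2), cos(θ/2)]]; θ = 3.247, cos(θ/2) ≈ -0.0526793, sin(θ/2) ≈ 0.998611.
With a = amp(|0⟩) = -0.8712 and b = amp(|1⟩) = (0.2205 + 0.4386i):
new amp(|0⟩) = (-0.0526793)·a + (-0.998611)·b = (-0.1743 - 0.438i)
new amp(|1⟩) = (0.998611)·a + (-0.0526793)·b = (-0.8816 - 0.02311i)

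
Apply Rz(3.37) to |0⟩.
(-0.114 - 0.9935i)|0⟩

Rz(3.37) = [[e^(−iθ/2), 0], [0, e^(iθ/2)]] with e^(±iθ/2) = cos(θ/2) ± i·sin(θ/2); θ = 3.37, cos(θ/2) ≈ -0.113956, sin(θ/2) ≈ 0.993486.
With a = amp(|0⟩) = 1 and b = amp(|1⟩) = 0:
new amp(|0⟩) = (-0.113956 - 0.993486i)·a = (-0.114 - 0.9935i)
new amp(|1⟩) = (-0.113956 + 0.993486i)·b = 0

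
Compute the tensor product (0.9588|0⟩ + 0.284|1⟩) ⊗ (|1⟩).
0.9588|01⟩ + 0.284|11⟩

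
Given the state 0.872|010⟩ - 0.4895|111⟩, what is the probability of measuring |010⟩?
0.7604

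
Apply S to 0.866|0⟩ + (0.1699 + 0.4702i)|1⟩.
0.866|0⟩ + (-0.4702 + 0.1699i)|1⟩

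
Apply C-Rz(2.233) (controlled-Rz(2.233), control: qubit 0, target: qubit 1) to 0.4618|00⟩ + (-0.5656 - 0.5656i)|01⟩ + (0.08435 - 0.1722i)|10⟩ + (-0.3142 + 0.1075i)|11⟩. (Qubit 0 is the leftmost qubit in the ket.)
0.4618|00⟩ + (-0.5656 - 0.5656i)|01⟩ + (-0.1177 - 0.1514i)|10⟩ + (-0.2345 - 0.2352i)|11⟩

C-Rz(2.233) leaves the control-|0⟩ kets |00⟩, |01⟩ unchanged and applies Rz(2.233) to qubit 1 on the control-|1⟩ pair (|10⟩, |11⟩).
Rz(2.233) = [[e^(−iθ/2), 0], [0, e^(iθ/2)]] with e^(±iθ/2) = cos(θ/2) ± i·sin(θ/2); θ = 2.233, cos(θ/2) ≈ 0.43883, sin(θ/2) ≈ 0.89857.
With a = amp(|10⟩) = (0.08435 - 0.1722i) and b = amp(|11⟩) = (-0.3142 + 0.1075i):
new amp(|10⟩) = (0.43883 - 0.89857i)·a = (-0.1177 - 0.1514i)
new amp(|11⟩) = (0.43883 + 0.89857i)·b = (-0.2345 - 0.2352i)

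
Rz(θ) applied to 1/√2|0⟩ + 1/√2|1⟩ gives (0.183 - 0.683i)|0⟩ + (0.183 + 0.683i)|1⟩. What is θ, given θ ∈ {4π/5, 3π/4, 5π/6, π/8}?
5π/6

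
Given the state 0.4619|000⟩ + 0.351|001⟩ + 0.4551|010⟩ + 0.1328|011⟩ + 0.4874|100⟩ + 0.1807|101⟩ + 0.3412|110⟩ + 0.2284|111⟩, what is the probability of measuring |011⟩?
0.01764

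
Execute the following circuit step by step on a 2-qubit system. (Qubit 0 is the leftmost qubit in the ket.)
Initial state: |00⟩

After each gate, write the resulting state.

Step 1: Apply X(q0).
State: |10⟩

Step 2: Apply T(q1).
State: |10⟩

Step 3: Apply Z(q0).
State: -|10⟩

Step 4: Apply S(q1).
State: -|10⟩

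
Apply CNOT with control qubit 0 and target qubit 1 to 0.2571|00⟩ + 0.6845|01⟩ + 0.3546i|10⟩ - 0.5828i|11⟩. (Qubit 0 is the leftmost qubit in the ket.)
0.2571|00⟩ + 0.6845|01⟩ - 0.5828i|10⟩ + 0.3546i|11⟩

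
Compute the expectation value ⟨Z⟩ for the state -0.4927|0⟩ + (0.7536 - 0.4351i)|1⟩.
-0.5145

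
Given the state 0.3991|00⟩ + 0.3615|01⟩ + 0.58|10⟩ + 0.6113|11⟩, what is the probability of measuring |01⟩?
0.1307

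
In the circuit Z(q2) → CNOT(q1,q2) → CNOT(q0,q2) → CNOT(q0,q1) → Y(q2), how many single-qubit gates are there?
2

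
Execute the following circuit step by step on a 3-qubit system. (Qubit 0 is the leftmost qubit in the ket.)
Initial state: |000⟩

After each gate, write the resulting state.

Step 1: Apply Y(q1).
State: i|010⟩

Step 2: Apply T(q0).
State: i|010⟩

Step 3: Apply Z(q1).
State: -i|010⟩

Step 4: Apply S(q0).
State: -i|010⟩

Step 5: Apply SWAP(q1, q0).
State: -i|100⟩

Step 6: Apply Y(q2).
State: |101⟩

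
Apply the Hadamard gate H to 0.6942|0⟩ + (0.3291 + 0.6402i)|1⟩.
(0.7236 + 0.4527i)|0⟩ + (0.2582 - 0.4527i)|1⟩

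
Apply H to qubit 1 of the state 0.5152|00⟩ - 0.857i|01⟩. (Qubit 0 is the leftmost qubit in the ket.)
(0.3643 - 0.606i)|00⟩ + (0.3643 + 0.606i)|01⟩

H on qubit 1 mixes each pair of kets that differ only in qubit 1: amplitudes (a, b) of (|…0…⟩, |…1…⟩) become ((a + b)/√2, (a − b)/√2). Kets absent from the input have amplitude 0.
(|00⟩, |01⟩): (a, b) = (0.5152, -0.857i) → ((0.3643 - 0.606i), (0.3643 + 0.606i))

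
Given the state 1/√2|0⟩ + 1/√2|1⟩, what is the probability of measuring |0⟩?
1/2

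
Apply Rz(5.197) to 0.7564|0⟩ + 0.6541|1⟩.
(-0.6476 - 0.3909i)|0⟩ + (-0.56 + 0.338i)|1⟩

Rz(5.197) = [[e^(−iθ/2), 0], [0, e^(iθ/2)]] with e^(±iθ/2) = cos(θ/2) ± i·sin(θ/2); θ = 5.197, cos(θ/2) ≈ -0.856115, sin(θ/2) ≈ 0.516786.
With a = amp(|0⟩) = 0.7564 and b = amp(|1⟩) = 0.6541:
new amp(|0⟩) = (-0.856115 - 0.516786i)·a = (-0.6476 - 0.3909i)
new amp(|1⟩) = (-0.856115 + 0.516786i)·b = (-0.56 + 0.338i)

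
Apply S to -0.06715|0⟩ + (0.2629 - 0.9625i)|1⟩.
-0.06715|0⟩ + (0.9625 + 0.2629i)|1⟩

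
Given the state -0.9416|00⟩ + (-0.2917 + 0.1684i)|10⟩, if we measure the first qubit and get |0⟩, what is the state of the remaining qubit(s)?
-|0⟩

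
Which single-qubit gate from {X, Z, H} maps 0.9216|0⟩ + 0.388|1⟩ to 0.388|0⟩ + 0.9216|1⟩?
X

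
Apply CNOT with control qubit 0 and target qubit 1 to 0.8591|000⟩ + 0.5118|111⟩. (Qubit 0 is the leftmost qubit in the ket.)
0.8591|000⟩ + 0.5118|101⟩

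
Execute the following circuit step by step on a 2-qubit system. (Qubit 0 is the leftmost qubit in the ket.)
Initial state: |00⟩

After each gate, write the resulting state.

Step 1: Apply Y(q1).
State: i|01⟩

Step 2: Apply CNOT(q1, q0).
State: i|11⟩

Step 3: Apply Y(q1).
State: |10⟩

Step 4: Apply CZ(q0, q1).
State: |10⟩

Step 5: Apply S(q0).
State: i|10⟩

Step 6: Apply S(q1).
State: i|10⟩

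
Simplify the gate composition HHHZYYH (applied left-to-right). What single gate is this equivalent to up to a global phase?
X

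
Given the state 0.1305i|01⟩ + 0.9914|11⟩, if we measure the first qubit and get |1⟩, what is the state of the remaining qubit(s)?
|1⟩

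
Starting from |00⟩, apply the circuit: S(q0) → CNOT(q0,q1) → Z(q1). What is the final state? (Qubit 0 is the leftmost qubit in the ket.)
|00⟩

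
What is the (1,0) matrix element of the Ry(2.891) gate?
0.9922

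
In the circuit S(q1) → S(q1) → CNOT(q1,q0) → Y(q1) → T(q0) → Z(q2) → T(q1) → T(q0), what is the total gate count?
8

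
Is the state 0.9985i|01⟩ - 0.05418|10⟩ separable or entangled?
Entangled

Writing the state as a|00⟩ + b|01⟩ + c|10⟩ + d|11⟩, it is a product state iff ad − bc = 0.
Here (a, b, c, d) = (0, 0.9985i, -0.05418, 0): ad − bc = (0)(0) − (0.9985i)(-0.05418) = 0.0541i ≠ 0, so the state is entangled.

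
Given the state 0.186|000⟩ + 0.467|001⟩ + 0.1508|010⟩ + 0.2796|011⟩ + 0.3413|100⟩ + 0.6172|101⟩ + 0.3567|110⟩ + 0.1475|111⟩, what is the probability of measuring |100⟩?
0.1165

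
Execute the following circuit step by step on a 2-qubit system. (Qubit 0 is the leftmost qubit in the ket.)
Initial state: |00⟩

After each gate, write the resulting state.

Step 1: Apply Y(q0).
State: i|10⟩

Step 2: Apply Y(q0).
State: |00⟩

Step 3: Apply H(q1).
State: 1/√2|00⟩ + 1/√2|01⟩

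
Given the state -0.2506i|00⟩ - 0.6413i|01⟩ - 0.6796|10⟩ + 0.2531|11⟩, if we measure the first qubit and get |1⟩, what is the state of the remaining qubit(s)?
-0.9371|0⟩ + 0.349|1⟩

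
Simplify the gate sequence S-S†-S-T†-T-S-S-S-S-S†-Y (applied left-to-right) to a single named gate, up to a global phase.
Y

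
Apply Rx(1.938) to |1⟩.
-0.8243i|0⟩ + 0.5661|1⟩

Rx(1.938) = [[cos(θ/2), −i·sin(θ/2)], [−i·sin(θ/2), cos(θ/2)]]; θ = 1.938, cos(θ/2) ≈ 0.566124, sin(θ/2) ≈ 0.82432.
With a = amp(|0⟩) = 0 and b = amp(|1⟩) = 1:
new amp(|0⟩) = (0.566124)·a + (-0.82432i)·b = -0.8243i
new amp(|1⟩) = (-0.82432i)·a + (0.566124)·b = 0.5661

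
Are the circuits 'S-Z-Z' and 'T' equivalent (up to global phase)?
No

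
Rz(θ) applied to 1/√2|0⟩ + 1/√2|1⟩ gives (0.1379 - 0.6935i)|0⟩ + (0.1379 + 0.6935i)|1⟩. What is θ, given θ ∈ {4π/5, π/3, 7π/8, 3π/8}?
7π/8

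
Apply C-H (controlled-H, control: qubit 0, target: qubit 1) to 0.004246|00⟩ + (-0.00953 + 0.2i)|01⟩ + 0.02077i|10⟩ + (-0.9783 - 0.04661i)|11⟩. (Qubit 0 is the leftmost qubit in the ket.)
0.004246|00⟩ + (-0.00953 + 0.2i)|01⟩ + (-0.6918 - 0.01827i)|10⟩ + (0.6918 + 0.04764i)|11⟩

C-H leaves the control-|0⟩ kets |00⟩, |01⟩ unchanged and applies H to qubit 1 on the control-|1⟩ pair (|10⟩, |11⟩).
H = [[1/√2, 1/√2], [1/√2, -1/√2]].
With a = amp(|10⟩) = 0.02077i and b = amp(|11⟩) = (-0.9783 - 0.04661i):
new amp(|10⟩) = (1/√2)·a + (1/√2)·b = (-0.6918 - 0.01827i)
new amp(|11⟩) = (1/√2)·a + (-1/√2)·b = (0.6918 + 0.04764i)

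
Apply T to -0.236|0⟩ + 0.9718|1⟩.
-0.236|0⟩ + (0.6872 + 0.6872i)|1⟩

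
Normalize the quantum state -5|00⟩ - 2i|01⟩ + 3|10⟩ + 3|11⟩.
-0.7293|00⟩ - 0.2917i|01⟩ + 0.4376|10⟩ + 0.4376|11⟩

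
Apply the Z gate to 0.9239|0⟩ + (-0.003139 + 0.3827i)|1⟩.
0.9239|0⟩ + (0.003139 - 0.3827i)|1⟩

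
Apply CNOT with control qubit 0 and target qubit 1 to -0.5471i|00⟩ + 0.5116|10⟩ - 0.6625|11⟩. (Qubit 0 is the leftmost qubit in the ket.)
-0.5471i|00⟩ - 0.6625|10⟩ + 0.5116|11⟩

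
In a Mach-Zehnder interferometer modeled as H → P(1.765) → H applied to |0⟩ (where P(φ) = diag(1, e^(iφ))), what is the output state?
(0.4035 + 0.4906i)|0⟩ + (0.5965 - 0.4906i)|1⟩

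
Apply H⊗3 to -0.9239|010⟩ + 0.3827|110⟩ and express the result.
-0.1913|000⟩ - 0.1913|001⟩ + 0.1913|010⟩ + 0.1913|011⟩ - 0.462|100⟩ - 0.462|101⟩ + 0.462|110⟩ + 0.462|111⟩

H⊗3 gives amp(|y⟩) = (1/2√2) Σ_x (−1)^(x·y) amp(|x⟩), where x·y is the number of positions in which both x and y have a 1.
|000⟩: (-0.9239 + 0.3827)/(2√2) = -0.1913
|001⟩: (-0.9239 + 0.3827)/(2√2) = -0.1913
|010⟩: (0.9239 - 0.3827)/(2√2) = 0.1913
|011⟩: (0.9239 - 0.3827)/(2√2) = 0.1913
|100⟩: (-0.9239 - 0.3827)/(2√2) = -0.462
|101⟩: (-0.9239 - 0.3827)/(2√2) = -0.462
|110⟩: (0.9239 + 0.3827)/(2√2) = 0.462
|111⟩: (0.9239 + 0.3827)/(2√2) = 0.462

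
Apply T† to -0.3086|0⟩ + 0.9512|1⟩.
-0.3086|0⟩ + (0.6726 - 0.6726i)|1⟩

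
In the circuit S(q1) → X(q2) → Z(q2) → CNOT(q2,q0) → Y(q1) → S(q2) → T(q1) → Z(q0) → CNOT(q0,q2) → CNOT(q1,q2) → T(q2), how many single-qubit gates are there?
8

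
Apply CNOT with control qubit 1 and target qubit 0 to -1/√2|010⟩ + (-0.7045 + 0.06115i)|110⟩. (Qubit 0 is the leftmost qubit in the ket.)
(-0.7045 + 0.06115i)|010⟩ - 1/√2|110⟩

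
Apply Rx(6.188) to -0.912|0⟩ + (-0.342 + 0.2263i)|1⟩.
(0.9217 + 0.01627i)|0⟩ + (0.3416 - 0.1827i)|1⟩

Rx(6.188) = [[cos(θ/2), −i·sin(θ/2)], [−i·sin(θ/2), cos(θ/2)]]; θ = 6.188, cos(θ/2) ≈ -0.998868, sin(θ/2) ≈ 0.0475747.
With a = amp(|0⟩) = -0.912 and b = amp(|1⟩) = (-0.342 + 0.2263i):
new amp(|0⟩) = (-0.998868)·a + (-0.0475747i)·b = (0.9217 + 0.01627i)
new amp(|1⟩) = (-0.0475747i)·a + (-0.998868)·b = (0.3416 - 0.1827i)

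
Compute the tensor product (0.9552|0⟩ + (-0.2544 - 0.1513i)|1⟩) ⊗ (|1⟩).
0.9552|01⟩ + (-0.2544 - 0.1513i)|11⟩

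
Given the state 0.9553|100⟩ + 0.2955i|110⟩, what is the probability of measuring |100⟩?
0.9126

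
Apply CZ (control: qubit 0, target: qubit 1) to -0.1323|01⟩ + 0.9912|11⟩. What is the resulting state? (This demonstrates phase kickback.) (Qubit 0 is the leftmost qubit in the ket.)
-0.1323|01⟩ - 0.9912|11⟩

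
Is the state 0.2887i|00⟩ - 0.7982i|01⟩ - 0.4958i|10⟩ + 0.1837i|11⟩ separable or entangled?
Entangled

Writing the state as a|00⟩ + b|01⟩ + c|10⟩ + d|11⟩, it is a product state iff ad − bc = 0.
Here (a, b, c, d) = (0.2887i, -0.7982i, -0.4958i, 0.1837i): ad − bc = (0.2887i)(0.1837i) − (-0.7982i)(-0.4958i) = 0.3427 ≠ 0, so the state is entangled.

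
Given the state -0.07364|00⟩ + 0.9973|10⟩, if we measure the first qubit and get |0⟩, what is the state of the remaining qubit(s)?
-|0⟩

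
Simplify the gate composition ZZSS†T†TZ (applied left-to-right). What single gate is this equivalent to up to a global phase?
Z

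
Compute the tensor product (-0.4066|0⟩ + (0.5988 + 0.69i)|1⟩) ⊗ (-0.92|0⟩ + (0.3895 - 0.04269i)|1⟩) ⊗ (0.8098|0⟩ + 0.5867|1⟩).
0.3029|000⟩ + 0.2195|001⟩ + (-0.1282 + 0.01406i)|010⟩ + (-0.09292 + 0.01018i)|011⟩ + (-0.4461 - 0.5141i)|100⟩ + (-0.3232 - 0.3724i)|101⟩ + (0.2127 + 0.1969i)|110⟩ + (0.1541 + 0.1427i)|111⟩

amp(|b₁b₂…⟩) = product of the factor amplitudes for bits b₁, b₂, …; only kets whose every factor amplitude is nonzero survive.
|000⟩: (-0.4066)(-0.92)(0.8098) = 0.3029
|001⟩: (-0.4066)(-0.92)(0.5867) = 0.2195
|010⟩: (-0.4066)(0.3895 - 0.04269i)(0.8098) = (-0.1282 + 0.01406i)
|011⟩: (-0.4066)(0.3895 - 0.04269i)(0.5867) = (-0.09292 + 0.01018i)
|100⟩: (0.5988 + 0.69i)(-0.92)(0.8098) = (-0.4461 - 0.5141i)
|101⟩: (0.5988 + 0.69i)(-0.92)(0.5867) = (-0.3232 - 0.3724i)
|110⟩: (0.5988 + 0.69i)(0.3895 - 0.04269i)(0.8098) = (0.2127 + 0.1969i)
|111⟩: (0.5988 + 0.69i)(0.3895 - 0.04269i)(0.5867) = (0.1541 + 0.1427i)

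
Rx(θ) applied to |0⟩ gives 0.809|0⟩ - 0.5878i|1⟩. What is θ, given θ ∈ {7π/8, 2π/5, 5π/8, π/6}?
2π/5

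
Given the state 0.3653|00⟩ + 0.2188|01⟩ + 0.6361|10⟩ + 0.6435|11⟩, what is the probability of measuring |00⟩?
0.1334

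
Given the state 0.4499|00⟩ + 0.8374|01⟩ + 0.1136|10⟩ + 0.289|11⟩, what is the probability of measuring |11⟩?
0.08352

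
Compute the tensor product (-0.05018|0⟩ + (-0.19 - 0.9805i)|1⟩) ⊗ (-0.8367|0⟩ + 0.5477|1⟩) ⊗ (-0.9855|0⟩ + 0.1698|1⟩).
-0.04138|000⟩ + 0.007129|001⟩ + 0.02709|010⟩ - 0.004667|011⟩ + (-0.1567 - 0.8085i)|100⟩ + (0.02699 + 0.1393i)|101⟩ + (0.1026 + 0.5292i)|110⟩ + (-0.01767 - 0.09119i)|111⟩

amp(|b₁b₂…⟩) = product of the factor amplitudes for bits b₁, b₂, …; only kets whose every factor amplitude is nonzero survive.
|000⟩: (-0.05018)(-0.8367)(-0.9855) = -0.04138
|001⟩: (-0.05018)(-0.8367)(0.1698) = 0.007129
|010⟩: (-0.05018)(0.5477)(-0.9855) = 0.02709
|011⟩: (-0.05018)(0.5477)(0.1698) = -0.004667
|100⟩: (-0.19 - 0.9805i)(-0.8367)(-0.9855) = (-0.1567 - 0.8085i)
|101⟩: (-0.19 - 0.9805i)(-0.8367)(0.1698) = (0.02699 + 0.1393i)
|110⟩: (-0.19 - 0.9805i)(0.5477)(-0.9855) = (0.1026 + 0.5292i)
|111⟩: (-0.19 - 0.9805i)(0.5477)(0.1698) = (-0.01767 - 0.09119i)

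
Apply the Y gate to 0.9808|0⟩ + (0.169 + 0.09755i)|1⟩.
(0.09755 - 0.169i)|0⟩ + 0.9808i|1⟩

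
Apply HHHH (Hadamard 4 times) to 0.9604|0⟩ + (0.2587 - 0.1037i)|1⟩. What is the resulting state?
0.9604|0⟩ + (0.2587 - 0.1037i)|1⟩

H² = I, so an even number of Hadamards cancels: H^4 = I and the state is unchanged.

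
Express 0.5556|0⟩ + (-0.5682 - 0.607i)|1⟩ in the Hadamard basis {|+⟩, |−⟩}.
(-0.00891 - 0.4292i)|+⟩ + (0.7946 + 0.4292i)|−⟩

With |ψ⟩ = α|0⟩ + β|1⟩, the Hadamard-basis coefficients are ⟨+|ψ⟩ = (α + β)/√2 and ⟨−|ψ⟩ = (α − β)/√2.
Here α = 0.5556, β = (-0.5682 - 0.607i): (α + β)/√2 = (-0.00891 - 0.4292i), (α − β)/√2 = (0.7946 + 0.4292i).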